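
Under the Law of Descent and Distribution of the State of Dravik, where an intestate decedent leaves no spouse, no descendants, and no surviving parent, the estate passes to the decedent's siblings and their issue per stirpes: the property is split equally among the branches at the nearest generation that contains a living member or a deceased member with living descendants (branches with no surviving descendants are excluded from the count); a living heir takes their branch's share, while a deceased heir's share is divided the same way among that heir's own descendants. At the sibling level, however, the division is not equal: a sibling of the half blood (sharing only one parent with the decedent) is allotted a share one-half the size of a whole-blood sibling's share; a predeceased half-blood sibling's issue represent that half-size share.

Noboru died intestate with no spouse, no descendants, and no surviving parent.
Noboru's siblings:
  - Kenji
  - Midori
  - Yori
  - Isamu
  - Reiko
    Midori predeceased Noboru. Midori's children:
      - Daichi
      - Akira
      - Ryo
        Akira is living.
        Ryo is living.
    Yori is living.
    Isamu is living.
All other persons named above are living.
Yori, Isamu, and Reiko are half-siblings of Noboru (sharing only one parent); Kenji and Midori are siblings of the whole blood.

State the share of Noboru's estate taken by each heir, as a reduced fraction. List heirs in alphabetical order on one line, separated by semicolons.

Akira 2/21; Daichi 2/21; Isamu 1/7; Kenji 2/7; Reiko 1/7; Ryo 2/21; Yori 1/7

No spouse, descendants, or parent survives, so the estate passes to Noboru's siblings per stirpes.
Half-blood siblings count for one-half the weight of whole-blood siblings at the initial division.
Dividing 1 in proportion to weights (total weight 7/2): Kenji (weight 1) → 2/7; Midori (weight 1) → 2/7; Yori (weight 1/2) → 1/7; Isamu (weight 1/2) → 1/7; Reiko (weight 1/2) → 1/7.
Kenji is living and takes 2/7.
Midori predeceased; the 2/7 allotted to Midori's branch passes to Midori's issue by representation.
The 2/7 is divided into 3 equal shares of 2/21 among Daichi, Akira, Ryo.
Daichi is living and takes 2/21.
Akira is living and takes 2/21.
Ryo is living and takes 2/21.
Yori is living and takes 1/7.
Isamu is living and takes 1/7.
Reiko is living and takes 1/7.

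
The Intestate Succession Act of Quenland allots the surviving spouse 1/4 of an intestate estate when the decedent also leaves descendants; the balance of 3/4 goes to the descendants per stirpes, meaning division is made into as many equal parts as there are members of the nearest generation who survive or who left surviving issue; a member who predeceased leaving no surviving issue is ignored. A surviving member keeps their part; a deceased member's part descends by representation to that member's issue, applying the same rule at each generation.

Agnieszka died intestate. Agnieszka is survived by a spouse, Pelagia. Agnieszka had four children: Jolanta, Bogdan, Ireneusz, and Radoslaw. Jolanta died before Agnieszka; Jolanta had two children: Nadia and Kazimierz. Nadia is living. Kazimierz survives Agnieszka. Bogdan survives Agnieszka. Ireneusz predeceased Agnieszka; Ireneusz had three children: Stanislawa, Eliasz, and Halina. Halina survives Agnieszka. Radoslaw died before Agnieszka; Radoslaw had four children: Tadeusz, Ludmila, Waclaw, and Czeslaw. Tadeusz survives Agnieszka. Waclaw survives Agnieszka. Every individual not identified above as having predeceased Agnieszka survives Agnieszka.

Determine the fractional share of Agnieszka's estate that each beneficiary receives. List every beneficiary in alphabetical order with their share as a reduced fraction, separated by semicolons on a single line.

Pelagia, as surviving spouse, takes 1/4.
The remaining 3/4 passes to Agnieszka's descendants per stirpes.
The 3/4 is divided into 4 equal shares of 3/16 among Jolanta, Bogdan, Ireneusz, Radoslaw.
Jolanta predeceased; the 3/16 allotted to Jolanta's branch passes to Jolanta's issue by representation.
The 3/16 is divided into 2 equal shares of 3/32 among Nadia, Kazimierz.
Nadia is living and takes 3/32.
Kazimierz is living and takes 3/32.
Bogdan is living and takes 3/16.
Ireneusz predeceased; the 3/16 allotted to Ireneusz's branch passes to Ireneusz's issue by representation.
The 3/16 is divided into 3 equal shares of 1/16 among Stanislawa, Eliasz, Halina.
Stanislawa is living and takes 1/16.
Eliasz is living and takes 1/16.
Halina is living and takes 1/16.
Radoslaw predeceased; the 3/16 allotted to Radoslaw's branch passes to Radoslaw's issue by representation.
The 3/16 is divided into 4 equal shares of 3/64 among Tadeusz, Ludmila, Waclaw, Czeslaw.
Tadeusz is living and takes 3/64.
Ludmila is living and takes 3/64.
Waclaw is living and takes 3/64.
Czeslaw is living and takes 3/64.

Bogdan 3/16; Czeslaw 3/64; Eliasz 1/16; Halina 1/16; Kazimierz 3/32; Ludmila 3/64; Nadia 3/32; Pelagia 1/4; Stanislawa 1/16; Tadeusz 3/64; Waclaw 3/64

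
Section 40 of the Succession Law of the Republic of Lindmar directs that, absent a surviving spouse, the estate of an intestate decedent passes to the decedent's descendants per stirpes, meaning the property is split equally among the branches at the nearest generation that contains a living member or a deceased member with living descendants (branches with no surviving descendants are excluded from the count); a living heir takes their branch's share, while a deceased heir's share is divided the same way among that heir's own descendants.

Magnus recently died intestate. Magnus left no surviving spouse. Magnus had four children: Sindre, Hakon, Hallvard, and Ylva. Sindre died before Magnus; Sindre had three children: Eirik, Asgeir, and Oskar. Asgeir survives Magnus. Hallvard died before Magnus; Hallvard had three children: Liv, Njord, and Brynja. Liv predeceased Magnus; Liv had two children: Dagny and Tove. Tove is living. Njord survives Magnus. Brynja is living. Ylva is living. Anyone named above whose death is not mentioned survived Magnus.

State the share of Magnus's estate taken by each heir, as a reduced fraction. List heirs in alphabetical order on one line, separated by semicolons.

There is no surviving spouse, so the entire estate passes to Magnus's descendants per stirpes.
The estate is divided into 4 equal shares of 1/4 among Sindre, Hakon, Hallvard, Ylva.
Sindre predeceased; the 1/4 allotted to Sindre's branch passes to Sindre's issue by representation.
The 1/4 is divided into 3 equal shares of 1/12 among Eirik, Asgeir, Oskar.
Eirik is living and takes 1/12.
Asgeir is living and takes 1/12.
Oskar is living and takes 1/12.
Hakon is living and takes 1/4.
Hallvard predeceased; the 1/4 allotted to Hallvard's branch passes to Hallvard's issue by representation.
The 1/4 is divided into 3 equal shares of 1/12 among Liv, Njord, Brynja.
Liv predeceased; the 1/12 allotted to Liv's branch passes to Liv's issue by representation.
The 1/12 is divided into 2 equal shares of 1/24 among Dagny, Tove.
Dagny is living and takes 1/24.
Tove is living and takes 1/24.
Njord is living and takes 1/12.
Brynja is living and takes 1/12.
Ylva is living and takes 1/4.

Asgeir 1/12; Brynja 1/12; Dagny 1/24; Eirik 1/12; Hakon 1/4; Njord 1/12; Oskar 1/12; Tove 1/24; Ylva 1/4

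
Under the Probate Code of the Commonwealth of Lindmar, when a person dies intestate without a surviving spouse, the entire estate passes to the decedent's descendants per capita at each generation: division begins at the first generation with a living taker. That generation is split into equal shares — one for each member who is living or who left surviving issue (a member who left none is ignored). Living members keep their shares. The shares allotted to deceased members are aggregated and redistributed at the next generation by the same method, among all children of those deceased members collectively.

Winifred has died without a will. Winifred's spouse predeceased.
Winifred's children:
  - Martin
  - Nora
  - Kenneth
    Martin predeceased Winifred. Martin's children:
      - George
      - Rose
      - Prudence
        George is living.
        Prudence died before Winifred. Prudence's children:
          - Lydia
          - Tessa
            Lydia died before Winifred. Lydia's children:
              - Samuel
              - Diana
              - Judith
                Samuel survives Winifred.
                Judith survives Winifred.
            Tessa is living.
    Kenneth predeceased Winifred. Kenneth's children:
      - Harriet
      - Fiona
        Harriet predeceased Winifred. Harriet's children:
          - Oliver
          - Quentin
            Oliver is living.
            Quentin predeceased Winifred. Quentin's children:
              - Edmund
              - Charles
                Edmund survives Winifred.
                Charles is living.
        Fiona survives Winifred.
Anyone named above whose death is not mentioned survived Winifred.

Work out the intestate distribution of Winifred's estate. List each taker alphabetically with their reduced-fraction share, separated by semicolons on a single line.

Charles 2/75; Diana 2/75; Edmund 2/75; Fiona 2/15; George 2/15; Judith 2/75; Nora 1/3; Oliver 1/15; Rose 2/15; Samuel 2/75; Tessa 1/15

There is no surviving spouse, so the entire estate passes to Winifred's descendants per capita at each generation.
At generation 1 (Martin, Nora, Kenneth) there are 3 shares of (1)/3 = 1/3 each.
Living: Nora — each takes 1/3.
Deceased: Martin and Kenneth. Their combined 2/3 is pooled and carried to generation 2.
At generation 2 (George, Rose, Prudence, Harriet, Fiona) there are 5 shares of (2/3)/5 = 2/15 each.
Living: George, Rose, and Fiona — each takes 2/15.
Deceased: Prudence and Harriet. Their combined 4/15 is pooled and carried to generation 3.
At generation 3 (Lydia, Tessa, Oliver, Quentin) there are 4 shares of (4/15)/4 = 1/15 each.
Living: Tessa and Oliver — each takes 1/15.
Deceased: Lydia and Quentin. Their combined 2/15 is pooled and carried to generation 4.
At generation 4 (Samuel, Diana, Judith, Edmund, Charles) there are 5 shares of (2/15)/5 = 2/75 each.
Living: Samuel, Diana, Judith, Edmund, and Charles — each takes 2/75.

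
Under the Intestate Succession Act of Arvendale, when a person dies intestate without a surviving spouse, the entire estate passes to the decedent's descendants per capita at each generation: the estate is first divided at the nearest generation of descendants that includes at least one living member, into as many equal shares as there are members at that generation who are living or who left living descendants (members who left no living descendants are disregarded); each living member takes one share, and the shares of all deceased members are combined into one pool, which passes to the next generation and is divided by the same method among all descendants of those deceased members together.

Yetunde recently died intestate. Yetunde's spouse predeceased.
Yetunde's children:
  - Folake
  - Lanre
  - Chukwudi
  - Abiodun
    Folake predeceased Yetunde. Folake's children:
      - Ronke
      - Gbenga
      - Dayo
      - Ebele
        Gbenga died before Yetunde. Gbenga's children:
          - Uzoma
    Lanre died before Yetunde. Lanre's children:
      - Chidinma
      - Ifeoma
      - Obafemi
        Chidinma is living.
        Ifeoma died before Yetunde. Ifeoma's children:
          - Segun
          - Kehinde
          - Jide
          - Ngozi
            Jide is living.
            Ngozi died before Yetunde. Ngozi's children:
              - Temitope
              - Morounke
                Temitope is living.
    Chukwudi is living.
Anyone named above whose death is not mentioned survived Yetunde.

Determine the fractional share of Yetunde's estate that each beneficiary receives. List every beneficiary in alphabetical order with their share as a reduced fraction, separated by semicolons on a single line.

There is no surviving spouse, so the entire estate passes to Yetunde's descendants per capita at each generation.
At generation 1 (Folake, Lanre, Chukwudi, Abiodun) there are 4 shares of (1)/4 = 1/4 each.
Living: Chukwudi and Abiodun — each takes 1/4.
Deceased: Folake and Lanre. Their combined 1/2 is pooled and carried to generation 2.
At generation 2 (Ronke, Gbenga, Dayo, Ebele, Chidinma, Ifeoma, Obafemi) there are 7 shares of (1/2)/7 = 1/14 each.
Living: Ronke, Dayo, Ebele, Chidinma, and Obafemi — each takes 1/14.
Deceased: Gbenga and Ifeoma. Their combined 1/7 is pooled and carried to generation 3.
At generation 3 (Uzoma, Segun, Kehinde, Jide, Ngozi) there are 5 shares of (1/7)/5 = 1/35 each.
Living: Uzoma, Segun, Kehinde, and Jide — each takes 1/35.
Deceased: Ngozi. That 1/35 share is carried to generation 4.
At generation 4 (Temitope, Morounke) there are 2 shares of (1/35)/2 = 1/70 each.
Living: Temitope and Morounke — each takes 1/70.

Abiodun 1/4; Chidinma 1/14; Chukwudi 1/4; Dayo 1/14; Ebele 1/14; Jide 1/35; Kehinde 1/35; Morounke 1/70; Obafemi 1/14; Ronke 1/14; Segun 1/35; Temitope 1/70; Uzoma 1/35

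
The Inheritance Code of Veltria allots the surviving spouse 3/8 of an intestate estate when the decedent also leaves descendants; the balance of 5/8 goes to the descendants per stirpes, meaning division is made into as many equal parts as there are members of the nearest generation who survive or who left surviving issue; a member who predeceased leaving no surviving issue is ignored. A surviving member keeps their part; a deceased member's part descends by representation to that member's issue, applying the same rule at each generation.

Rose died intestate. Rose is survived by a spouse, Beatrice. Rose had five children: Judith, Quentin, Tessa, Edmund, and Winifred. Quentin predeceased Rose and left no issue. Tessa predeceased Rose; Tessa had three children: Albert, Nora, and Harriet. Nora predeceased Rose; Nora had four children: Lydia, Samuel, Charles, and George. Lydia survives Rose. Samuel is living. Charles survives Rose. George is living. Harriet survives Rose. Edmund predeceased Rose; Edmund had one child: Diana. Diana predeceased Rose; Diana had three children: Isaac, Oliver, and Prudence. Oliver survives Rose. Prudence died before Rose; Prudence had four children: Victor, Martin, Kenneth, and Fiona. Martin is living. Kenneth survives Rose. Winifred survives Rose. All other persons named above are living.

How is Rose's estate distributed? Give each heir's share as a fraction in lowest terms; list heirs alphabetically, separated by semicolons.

Beatrice, as surviving spouse, takes 3/8.
The remaining 5/8 passes to Rose's descendants per stirpes.
Quentin left no surviving issue, so that branch lapses and is disregarded.
The 5/8 is divided into 4 equal shares of 5/32 among Judith, Tessa, Edmund, Winifred.
Judith is living and takes 5/32.
Tessa predeceased; the 5/32 allotted to Tessa's branch passes to Tessa's issue by representation.
The 5/32 is divided into 3 equal shares of 5/96 among Albert, Nora, Harriet.
Albert is living and takes 5/96.
Nora predeceased; the 5/96 allotted to Nora's branch passes to Nora's issue by representation.
The 5/96 is divided into 4 equal shares of 5/384 among Lydia, Samuel, Charles, George.
Lydia is living and takes 5/384.
Samuel is living and takes 5/384.
Charles is living and takes 5/384.
George is living and takes 5/384.
Harriet is living and takes 5/96.
Edmund predeceased; the 5/32 allotted to Edmund's branch passes to Edmund's issue by representation.
Diana's line is the sole branch at this level, so the full 5/32 passes to Diana's issue by representation.
The 5/32 is divided into 3 equal shares of 5/96 among Isaac, Oliver, Prudence.
Isaac is living and takes 5/96.
Oliver is living and takes 5/96.
Prudence predeceased; the 5/96 allotted to Prudence's branch passes to Prudence's issue by representation.
The 5/96 is divided into 4 equal shares of 5/384 among Victor, Martin, Kenneth, Fiona.
Victor is living and takes 5/384.
Martin is living and takes 5/384.
Kenneth is living and takes 5/384.
Fiona is living and takes 5/384.
Winifred is living and takes 5/32.

Albert 5/96; Beatrice 3/8; Charles 5/384; Fiona 5/384; George 5/384; Harriet 5/96; Isaac 5/96; Judith 5/32; Kenneth 5/384; Lydia 5/384; Martin 5/384; Oliver 5/96; Samuel 5/384; Victor 5/384; Winifred 5/32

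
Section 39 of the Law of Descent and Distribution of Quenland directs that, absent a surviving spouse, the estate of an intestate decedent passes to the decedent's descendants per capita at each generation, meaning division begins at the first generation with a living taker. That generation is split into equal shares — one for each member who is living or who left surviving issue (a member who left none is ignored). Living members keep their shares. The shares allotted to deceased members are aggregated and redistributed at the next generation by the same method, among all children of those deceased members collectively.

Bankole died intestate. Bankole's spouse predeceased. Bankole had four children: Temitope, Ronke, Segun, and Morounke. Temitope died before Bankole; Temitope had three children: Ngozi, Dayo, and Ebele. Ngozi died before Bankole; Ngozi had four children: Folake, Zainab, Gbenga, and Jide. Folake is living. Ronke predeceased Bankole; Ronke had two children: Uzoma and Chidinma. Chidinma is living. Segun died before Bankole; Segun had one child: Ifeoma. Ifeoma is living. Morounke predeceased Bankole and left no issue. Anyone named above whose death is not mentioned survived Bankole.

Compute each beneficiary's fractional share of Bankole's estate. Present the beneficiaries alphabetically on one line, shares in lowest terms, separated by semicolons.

There is no surviving spouse, so the entire estate passes to Bankole's descendants per capita at each generation.
No one at generation 1 (Temitope, Ronke, Segun) is living; moving to the next generation.
At generation 2 (Ngozi, Dayo, Ebele, Uzoma, Chidinma, Ifeoma) there are 6 shares of (1)/6 = 1/6 each.
Living: Dayo, Ebele, Uzoma, Chidinma, and Ifeoma — each takes 1/6.
Deceased: Ngozi. That 1/6 share is carried to generation 3.
At generation 3 (Folake, Zainab, Gbenga, Jide) there are 4 shares of (1/6)/4 = 1/24 each.
Living: Folake, Zainab, Gbenga, and Jide — each takes 1/24.

Chidinma 1/6; Dayo 1/6; Ebele 1/6; Folake 1/24; Gbenga 1/24; Ifeoma 1/6; Jide 1/24; Uzoma 1/6; Zainab 1/24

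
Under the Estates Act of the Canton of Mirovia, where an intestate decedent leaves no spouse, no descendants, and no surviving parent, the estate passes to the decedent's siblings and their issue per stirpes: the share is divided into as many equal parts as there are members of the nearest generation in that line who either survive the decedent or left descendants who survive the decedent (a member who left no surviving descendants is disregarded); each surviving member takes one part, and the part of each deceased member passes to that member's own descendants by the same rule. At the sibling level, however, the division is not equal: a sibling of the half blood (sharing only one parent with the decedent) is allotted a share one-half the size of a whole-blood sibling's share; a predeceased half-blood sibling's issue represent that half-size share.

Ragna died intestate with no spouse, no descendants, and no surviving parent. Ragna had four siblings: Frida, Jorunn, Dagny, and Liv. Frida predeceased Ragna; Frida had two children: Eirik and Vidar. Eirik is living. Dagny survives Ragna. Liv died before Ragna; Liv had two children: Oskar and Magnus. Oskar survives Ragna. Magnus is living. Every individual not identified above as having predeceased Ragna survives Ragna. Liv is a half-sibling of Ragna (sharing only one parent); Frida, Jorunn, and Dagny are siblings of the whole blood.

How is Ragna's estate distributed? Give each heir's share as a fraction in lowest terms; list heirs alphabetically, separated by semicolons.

Dagny 2/7; Eirik 1/7; Jorunn 2/7; Magnus 1/14; Oskar 1/14; Vidar 1/7

No spouse, descendants, or parent survives, so the estate passes to Ragna's siblings per stirpes.
Half-blood siblings count for one-half the weight of whole-blood siblings at the initial division.
Dividing 1 in proportion to weights (total weight 7/2): Frida (weight 1) → 2/7; Jorunn (weight 1) → 2/7; Dagny (weight 1) → 2/7; Liv (weight 1/2) → 1/7.
Frida predeceased; the 2/7 allotted to Frida's branch passes to Frida's issue by representation.
The 2/7 is divided into 2 equal shares of 1/7 among Eirik, Vidar.
Eirik is living and takes 1/7.
Vidar is living and takes 1/7.
Jorunn is living and takes 2/7.
Dagny is living and takes 2/7.
Liv predeceased; the 1/7 allotted to Liv's branch passes to Liv's issue by representation.
The 1/7 is divided into 2 equal shares of 1/14 among Oskar, Magnus.
Oskar is living and takes 1/14.
Magnus is living and takes 1/14.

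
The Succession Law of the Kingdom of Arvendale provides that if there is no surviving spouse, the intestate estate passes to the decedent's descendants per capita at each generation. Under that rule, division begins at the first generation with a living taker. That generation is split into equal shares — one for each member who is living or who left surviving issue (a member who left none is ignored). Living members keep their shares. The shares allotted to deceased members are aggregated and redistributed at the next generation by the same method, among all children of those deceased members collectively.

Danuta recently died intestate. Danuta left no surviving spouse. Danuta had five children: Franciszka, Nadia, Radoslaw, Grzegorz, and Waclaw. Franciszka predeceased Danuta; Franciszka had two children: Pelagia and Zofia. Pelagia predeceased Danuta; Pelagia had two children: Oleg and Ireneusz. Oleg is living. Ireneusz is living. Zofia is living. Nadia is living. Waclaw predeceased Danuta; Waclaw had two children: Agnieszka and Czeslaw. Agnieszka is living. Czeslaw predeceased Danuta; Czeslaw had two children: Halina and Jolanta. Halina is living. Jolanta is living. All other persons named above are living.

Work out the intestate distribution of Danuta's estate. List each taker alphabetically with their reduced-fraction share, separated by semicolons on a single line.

Agnieszka 1/10; Grzegorz 1/5; Halina 1/20; Ireneusz 1/20; Jolanta 1/20; Nadia 1/5; Oleg 1/20; Radoslaw 1/5; Zofia 1/10

There is no surviving spouse, so the entire estate passes to Danuta's descendants per capita at each generation.
At generation 1 (Franciszka, Nadia, Radoslaw, Grzegorz, Waclaw) there are 5 shares of (1)/5 = 1/5 each.
Living: Nadia, Radoslaw, and Grzegorz — each takes 1/5.
Deceased: Franciszka and Waclaw. Their combined 2/5 is pooled and carried to generation 2.
At generation 2 (Pelagia, Zofia, Agnieszka, Czeslaw) there are 4 shares of (2/5)/4 = 1/10 each.
Living: Zofia and Agnieszka — each takes 1/10.
Deceased: Pelagia and Czeslaw. Their combined 1/5 is pooled and carried to generation 3.
At generation 3 (Oleg, Ireneusz, Halina, Jolanta) there are 4 shares of (1/5)/4 = 1/20 each.
Living: Oleg, Ireneusz, Halina, and Jolanta — each takes 1/20.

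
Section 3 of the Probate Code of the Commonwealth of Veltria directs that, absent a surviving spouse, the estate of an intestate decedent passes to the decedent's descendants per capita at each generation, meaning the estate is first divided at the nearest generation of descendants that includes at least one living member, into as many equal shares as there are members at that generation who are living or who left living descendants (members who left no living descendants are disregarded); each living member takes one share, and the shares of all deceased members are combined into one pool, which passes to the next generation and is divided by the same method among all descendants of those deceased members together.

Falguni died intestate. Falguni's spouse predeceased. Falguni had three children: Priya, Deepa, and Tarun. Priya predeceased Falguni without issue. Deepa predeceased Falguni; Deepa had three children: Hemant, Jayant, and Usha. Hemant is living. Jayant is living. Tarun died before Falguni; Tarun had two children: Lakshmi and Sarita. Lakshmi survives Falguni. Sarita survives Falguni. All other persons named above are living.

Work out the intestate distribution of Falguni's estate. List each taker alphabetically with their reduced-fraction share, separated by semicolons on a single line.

Hemant 1/5; Jayant 1/5; Lakshmi 1/5; Sarita 1/5; Usha 1/5

There is no surviving spouse, so the entire estate passes to Falguni's descendants per capita at each generation.
No one at generation 1 (Deepa, Tarun) is living; moving to the next generation.
At generation 2 (Hemant, Jayant, Usha, Lakshmi, Sarita) there are 5 shares of (1)/5 = 1/5 each.
Living: Hemant, Jayant, Usha, Lakshmi, and Sarita — each takes 1/5.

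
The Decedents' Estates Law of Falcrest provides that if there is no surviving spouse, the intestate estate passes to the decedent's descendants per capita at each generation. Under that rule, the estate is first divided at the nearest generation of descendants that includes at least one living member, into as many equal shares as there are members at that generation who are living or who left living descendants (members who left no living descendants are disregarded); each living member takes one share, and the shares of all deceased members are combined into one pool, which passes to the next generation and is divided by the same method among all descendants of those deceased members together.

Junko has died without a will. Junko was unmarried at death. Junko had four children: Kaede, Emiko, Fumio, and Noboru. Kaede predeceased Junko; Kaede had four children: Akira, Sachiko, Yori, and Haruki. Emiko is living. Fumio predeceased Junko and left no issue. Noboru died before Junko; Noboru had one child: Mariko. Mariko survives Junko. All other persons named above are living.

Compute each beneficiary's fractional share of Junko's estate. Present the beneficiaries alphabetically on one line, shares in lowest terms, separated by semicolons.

There is no surviving spouse, so the entire estate passes to Junko's descendants per capita at each generation.
At generation 1 (Kaede, Emiko, Noboru) there are 3 shares of (1)/3 = 1/3 each.
Living: Emiko — each takes 1/3.
Deceased: Kaede and Noboru. Their combined 2/3 is pooled and carried to generation 2.
At generation 2 (Akira, Sachiko, Yori, Haruki, Mariko) there are 5 shares of (2/3)/5 = 2/15 each.
Living: Akira, Sachiko, Yori, Haruki, and Mariko — each takes 2/15.

Akira 2/15; Emiko 1/3; Haruki 2/15; Mariko 2/15; Sachiko 2/15; Yori 2/15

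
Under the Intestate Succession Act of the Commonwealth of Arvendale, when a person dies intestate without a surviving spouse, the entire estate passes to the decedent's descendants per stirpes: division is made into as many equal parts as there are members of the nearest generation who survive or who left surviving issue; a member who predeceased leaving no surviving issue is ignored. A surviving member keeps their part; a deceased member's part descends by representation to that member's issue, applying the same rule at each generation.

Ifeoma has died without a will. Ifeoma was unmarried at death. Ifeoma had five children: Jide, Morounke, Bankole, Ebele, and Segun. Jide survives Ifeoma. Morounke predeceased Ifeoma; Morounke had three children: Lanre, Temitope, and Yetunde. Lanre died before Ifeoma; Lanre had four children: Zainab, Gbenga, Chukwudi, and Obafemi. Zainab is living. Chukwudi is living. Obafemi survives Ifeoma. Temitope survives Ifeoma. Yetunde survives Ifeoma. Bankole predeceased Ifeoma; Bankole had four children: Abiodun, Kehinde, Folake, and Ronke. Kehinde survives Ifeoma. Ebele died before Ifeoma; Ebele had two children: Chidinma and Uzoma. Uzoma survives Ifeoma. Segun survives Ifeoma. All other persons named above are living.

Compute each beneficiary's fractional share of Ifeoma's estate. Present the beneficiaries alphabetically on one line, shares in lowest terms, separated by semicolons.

There is no surviving spouse, so the entire estate passes to Ifeoma's descendants per stirpes.
The estate is divided into 5 equal shares of 1/5 among Jide, Morounke, Bankole, Ebele, Segun.
Jide is living and takes 1/5.
Morounke predeceased; the 1/5 allotted to Morounke's branch passes to Morounke's issue by representation.
The 1/5 is divided into 3 equal shares of 1/15 among Lanre, Temitope, Yetunde.
Lanre predeceased; the 1/15 allotted to Lanre's branch passes to Lanre's issue by representation.
The 1/15 is divided into 4 equal shares of 1/60 among Zainab, Gbenga, Chukwudi, Obafemi.
Zainab is living and takes 1/60.
Gbenga is living and takes 1/60.
Chukwudi is living and takes 1/60.
Obafemi is living and takes 1/60.
Temitope is living and takes 1/15.
Yetunde is living and takes 1/15.
Bankole predeceased; the 1/5 allotted to Bankole's branch passes to Bankole's issue by representation.
The 1/5 is divided into 4 equal shares of 1/20 among Abiodun, Kehinde, Folake, Ronke.
Abiodun is living and takes 1/20.
Kehinde is living and takes 1/20.
Folake is living and takes 1/20.
Ronke is living and takes 1/20.
Ebele predeceased; the 1/5 allotted to Ebele's branch passes to Ebele's issue by representation.
The 1/5 is divided into 2 equal shares of 1/10 among Chidinma, Uzoma.
Chidinma is living and takes 1/10.
Uzoma is living and takes 1/10.
Segun is living and takes 1/5.

Abiodun 1/20; Chidinma 1/10; Chukwudi 1/60; Folake 1/20; Gbenga 1/60; Jide 1/5; Kehinde 1/20; Obafemi 1/60; Ronke 1/20; Segun 1/5; Temitope 1/15; Uzoma 1/10; Yetunde 1/15; Zainab 1/60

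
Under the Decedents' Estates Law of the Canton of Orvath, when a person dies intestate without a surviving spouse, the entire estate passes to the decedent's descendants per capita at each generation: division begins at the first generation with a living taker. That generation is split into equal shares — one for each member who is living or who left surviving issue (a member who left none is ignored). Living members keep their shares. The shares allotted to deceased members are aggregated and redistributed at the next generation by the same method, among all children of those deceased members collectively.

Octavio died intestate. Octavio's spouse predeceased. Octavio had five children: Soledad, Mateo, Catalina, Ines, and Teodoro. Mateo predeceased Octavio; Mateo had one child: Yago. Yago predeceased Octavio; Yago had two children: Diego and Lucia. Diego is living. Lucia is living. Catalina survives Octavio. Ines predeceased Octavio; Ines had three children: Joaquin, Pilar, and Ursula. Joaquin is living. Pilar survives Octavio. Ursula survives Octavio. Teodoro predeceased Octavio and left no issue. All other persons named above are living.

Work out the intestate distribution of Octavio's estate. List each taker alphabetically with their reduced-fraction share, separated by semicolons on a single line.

Catalina 1/4; Diego 1/16; Joaquin 1/8; Lucia 1/16; Pilar 1/8; Soledad 1/4; Ursula 1/8

There is no surviving spouse, so the entire estate passes to Octavio's descendants per capita at each generation.
At generation 1 (Soledad, Mateo, Catalina, Ines) there are 4 shares of (1)/4 = 1/4 each.
Living: Soledad and Catalina — each takes 1/4.
Deceased: Mateo and Ines. Their combined 1/2 is pooled and carried to generation 2.
At generation 2 (Yago, Joaquin, Pilar, Ursula) there are 4 shares of (1/2)/4 = 1/8 each.
Living: Joaquin, Pilar, and Ursula — each takes 1/8.
Deceased: Yago. That 1/8 share is carried to generation 3.
At generation 3 (Diego, Lucia) there are 2 shares of (1/8)/2 = 1/16 each.
Living: Diego and Lucia — each takes 1/16.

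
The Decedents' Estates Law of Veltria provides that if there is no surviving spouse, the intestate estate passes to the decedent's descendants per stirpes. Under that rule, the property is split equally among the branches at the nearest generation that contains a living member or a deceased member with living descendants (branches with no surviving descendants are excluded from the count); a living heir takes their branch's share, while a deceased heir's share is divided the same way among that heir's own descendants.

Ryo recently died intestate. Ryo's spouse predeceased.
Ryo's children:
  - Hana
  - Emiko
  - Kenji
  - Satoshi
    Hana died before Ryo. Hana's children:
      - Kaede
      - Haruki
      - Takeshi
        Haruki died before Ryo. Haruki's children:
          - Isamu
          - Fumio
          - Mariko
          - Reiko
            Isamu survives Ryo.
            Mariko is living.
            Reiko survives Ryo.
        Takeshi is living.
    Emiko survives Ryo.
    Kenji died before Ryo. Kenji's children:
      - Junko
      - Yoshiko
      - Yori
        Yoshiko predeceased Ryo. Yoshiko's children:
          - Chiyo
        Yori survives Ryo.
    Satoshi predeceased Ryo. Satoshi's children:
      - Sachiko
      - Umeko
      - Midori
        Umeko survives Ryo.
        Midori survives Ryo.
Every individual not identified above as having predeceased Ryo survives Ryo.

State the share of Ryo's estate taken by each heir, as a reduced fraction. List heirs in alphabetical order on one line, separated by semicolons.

Chiyo 1/12; Emiko 1/4; Fumio 1/48; Isamu 1/48; Junko 1/12; Kaede 1/12; Mariko 1/48; Midori 1/12; Reiko 1/48; Sachiko 1/12; Takeshi 1/12; Umeko 1/12; Yori 1/12

There is no surviving spouse, so the entire estate passes to Ryo's descendants per stirpes.
The estate is divided into 4 equal shares of 1/4 among Hana, Emiko, Kenji, Satoshi.
Hana predeceased; the 1/4 allotted to Hana's branch passes to Hana's issue by representation.
The 1/4 is divided into 3 equal shares of 1/12 among Kaede, Haruki, Takeshi.
Kaede is living and takes 1/12.
Haruki predeceased; the 1/12 allotted to Haruki's branch passes to Haruki's issue by representation.
The 1/12 is divided into 4 equal shares of 1/48 among Isamu, Fumio, Mariko, Reiko.
Isamu is living and takes 1/48.
Fumio is living and takes 1/48.
Mariko is living and takes 1/48.
Reiko is living and takes 1/48.
Takeshi is living and takes 1/12.
Emiko is living and takes 1/4.
Kenji predeceased; the 1/4 allotted to Kenji's branch passes to Kenji's issue by representation.
The 1/4 is divided into 3 equal shares of 1/12 among Junko, Yoshiko, Yori.
Junko is living and takes 1/12.
Yoshiko predeceased; the 1/12 allotted to Yoshiko's branch passes to Yoshiko's issue by representation.
Chiyo is the sole taker at this level and receives the full 1/12.
Yori is living and takes 1/12.
Satoshi predeceased; the 1/4 allotted to Satoshi's branch passes to Satoshi's issue by representation.
The 1/4 is divided into 3 equal shares of 1/12 among Sachiko, Umeko, Midori.
Sachiko is living and takes 1/12.
Umeko is living and takes 1/12.
Midori is living and takes 1/12.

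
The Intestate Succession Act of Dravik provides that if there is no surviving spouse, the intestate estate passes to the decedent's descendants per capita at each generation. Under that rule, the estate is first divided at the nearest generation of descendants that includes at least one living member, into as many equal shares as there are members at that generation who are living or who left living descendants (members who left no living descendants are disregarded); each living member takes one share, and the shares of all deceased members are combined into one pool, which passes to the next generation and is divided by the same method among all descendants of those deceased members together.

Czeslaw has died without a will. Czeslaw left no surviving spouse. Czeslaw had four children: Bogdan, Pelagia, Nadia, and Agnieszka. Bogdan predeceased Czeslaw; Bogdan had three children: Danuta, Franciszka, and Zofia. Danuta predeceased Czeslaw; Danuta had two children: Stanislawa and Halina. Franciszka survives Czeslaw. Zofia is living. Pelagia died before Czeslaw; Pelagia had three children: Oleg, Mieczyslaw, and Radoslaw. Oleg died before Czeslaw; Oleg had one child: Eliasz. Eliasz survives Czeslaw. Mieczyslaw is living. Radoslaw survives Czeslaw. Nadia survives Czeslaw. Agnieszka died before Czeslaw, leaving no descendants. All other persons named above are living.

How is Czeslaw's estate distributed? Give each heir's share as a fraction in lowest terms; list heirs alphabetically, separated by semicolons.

There is no surviving spouse, so the entire estate passes to Czeslaw's descendants per capita at each generation.
At generation 1 (Bogdan, Pelagia, Nadia) there are 3 shares of (1)/3 = 1/3 each.
Living: Nadia — each takes 1/3.
Deceased: Bogdan and Pelagia. Their combined 2/3 is pooled and carried to generation 2.
At generation 2 (Danuta, Franciszka, Zofia, Oleg, Mieczyslaw, Radoslaw) there are 6 shares of (2/3)/6 = 1/9 each.
Living: Franciszka, Zofia, Mieczyslaw, and Radoslaw — each takes 1/9.
Deceased: Danuta and Oleg. Their combined 2/9 is pooled and carried to generation 3.
At generation 3 (Stanislawa, Halina, Eliasz) there are 3 shares of (2/9)/3 = 2/27 each.
Living: Stanislawa, Halina, and Eliasz — each takes 2/27.

Eliasz 2/27; Franciszka 1/9; Halina 2/27; Mieczyslaw 1/9; Nadia 1/3; Radoslaw 1/9; Stanislawa 2/27; Zofia 1/9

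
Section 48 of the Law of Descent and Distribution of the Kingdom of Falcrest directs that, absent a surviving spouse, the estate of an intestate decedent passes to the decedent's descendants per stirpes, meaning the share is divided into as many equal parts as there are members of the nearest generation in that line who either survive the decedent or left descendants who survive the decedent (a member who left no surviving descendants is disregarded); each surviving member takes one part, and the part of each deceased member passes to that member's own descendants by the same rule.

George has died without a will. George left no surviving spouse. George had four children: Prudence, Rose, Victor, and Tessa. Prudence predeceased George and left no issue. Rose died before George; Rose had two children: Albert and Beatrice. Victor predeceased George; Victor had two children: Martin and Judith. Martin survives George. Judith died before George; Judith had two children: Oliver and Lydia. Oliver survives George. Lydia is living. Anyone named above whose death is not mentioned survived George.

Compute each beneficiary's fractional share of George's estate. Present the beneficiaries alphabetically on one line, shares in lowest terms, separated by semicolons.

Albert 1/6; Beatrice 1/6; Lydia 1/12; Martin 1/6; Oliver 1/12; Tessa 1/3

There is no surviving spouse, so the entire estate passes to George's descendants per stirpes.
Prudence left no surviving issue, so that branch lapses and is disregarded.
The estate is divided into 3 equal shares of 1/3 among Rose, Victor, Tessa.
Rose predeceased; the 1/3 allotted to Rose's branch passes to Rose's issue by representation.
The 1/3 is divided into 2 equal shares of 1/6 among Albert, Beatrice.
Albert is living and takes 1/6.
Beatrice is living and takes 1/6.
Victor predeceased; the 1/3 allotted to Victor's branch passes to Victor's issue by representation.
The 1/3 is divided into 2 equal shares of 1/6 among Martin, Judith.
Martin is living and takes 1/6.
Judith predeceased; the 1/6 allotted to Judith's branch passes to Judith's issue by representation.
The 1/6 is divided into 2 equal shares of 1/12 among Oliver, Lydia.
Oliver is living and takes 1/12.
Lydia is living and takes 1/12.
Tessa is living and takes 1/3.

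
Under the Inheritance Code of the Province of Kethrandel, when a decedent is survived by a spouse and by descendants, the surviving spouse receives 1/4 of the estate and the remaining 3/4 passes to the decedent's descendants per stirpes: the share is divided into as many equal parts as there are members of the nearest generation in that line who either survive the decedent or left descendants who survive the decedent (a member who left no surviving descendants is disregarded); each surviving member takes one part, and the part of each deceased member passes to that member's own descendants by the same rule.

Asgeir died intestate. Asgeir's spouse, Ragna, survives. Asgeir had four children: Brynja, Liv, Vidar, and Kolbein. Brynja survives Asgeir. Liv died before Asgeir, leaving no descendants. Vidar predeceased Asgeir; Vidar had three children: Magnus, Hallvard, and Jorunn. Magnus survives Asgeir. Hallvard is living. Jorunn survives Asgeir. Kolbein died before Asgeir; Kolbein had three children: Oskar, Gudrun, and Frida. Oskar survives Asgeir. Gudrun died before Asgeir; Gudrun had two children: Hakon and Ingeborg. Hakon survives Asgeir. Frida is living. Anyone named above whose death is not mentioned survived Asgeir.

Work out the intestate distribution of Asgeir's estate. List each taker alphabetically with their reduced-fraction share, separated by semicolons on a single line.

Brynja 1/4; Frida 1/12; Hakon 1/24; Hallvard 1/12; Ingeborg 1/24; Jorunn 1/12; Magnus 1/12; Oskar 1/12; Ragna 1/4

Ragna, as surviving spouse, takes 1/4.
The remaining 3/4 passes to Asgeir's descendants per stirpes.
Liv left no surviving issue, so that branch lapses and is disregarded.
The 3/4 is divided into 3 equal shares of 1/4 among Brynja, Vidar, Kolbein.
Brynja is living and takes 1/4.
Vidar predeceased; the 1/4 allotted to Vidar's branch passes to Vidar's issue by representation.
The 1/4 is divided into 3 equal shares of 1/12 among Magnus, Hallvard, Jorunn.
Magnus is living and takes 1/12.
Hallvard is living and takes 1/12.
Jorunn is living and takes 1/12.
Kolbein predeceased; the 1/4 allotted to Kolbein's branch passes to Kolbein's issue by representation.
The 1/4 is divided into 3 equal shares of 1/12 among Oskar, Gudrun, Frida.
Oskar is living and takes 1/12.
Gudrun predeceased; the 1/12 allotted to Gudrun's branch passes to Gudrun's issue by representation.
The 1/12 is divided into 2 equal shares of 1/24 among Hakon, Ingeborg.
Hakon is living and takes 1/24.
Ingeborg is living and takes 1/24.
Frida is living and takes 1/12.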